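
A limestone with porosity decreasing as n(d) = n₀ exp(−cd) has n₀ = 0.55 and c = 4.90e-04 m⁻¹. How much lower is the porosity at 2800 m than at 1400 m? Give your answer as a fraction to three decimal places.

Working in km (1 km = 1000 m; c in km⁻¹ = c in m⁻¹ × 1000):
n(1.4) = 0.55·e^(−0.49×1.4) = 0.2770
n(2.8) = 0.55·e^(−0.49×2.8) = 0.1395
Δn = 0.2770 − 0.1395 = 0.1375

0.137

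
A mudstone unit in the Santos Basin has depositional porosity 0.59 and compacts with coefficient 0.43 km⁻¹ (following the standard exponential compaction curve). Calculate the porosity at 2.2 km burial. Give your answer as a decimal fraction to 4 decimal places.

0.2291

n = n₀·exp(−k·d) = 0.59 × exp(−0.43 × 2.2) = 0.59 × exp(−0.946)
  = 0.59 × 0.3883 = 0.2291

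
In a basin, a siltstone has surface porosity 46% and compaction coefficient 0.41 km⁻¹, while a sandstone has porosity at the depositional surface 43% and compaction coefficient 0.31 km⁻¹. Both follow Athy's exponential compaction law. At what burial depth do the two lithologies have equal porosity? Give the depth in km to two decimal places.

Set n₀ₐ e^(−kₐd) = n₀ᵦ e^(−kᵦd) ⇒ ln(n₀ₐ/n₀ᵦ) = (kₐ − kᵦ)·d
d = ln(0.46/0.43) / (0.41 − 0.31) = 0.0674 / 0.1 = 0.674 km

0.67 km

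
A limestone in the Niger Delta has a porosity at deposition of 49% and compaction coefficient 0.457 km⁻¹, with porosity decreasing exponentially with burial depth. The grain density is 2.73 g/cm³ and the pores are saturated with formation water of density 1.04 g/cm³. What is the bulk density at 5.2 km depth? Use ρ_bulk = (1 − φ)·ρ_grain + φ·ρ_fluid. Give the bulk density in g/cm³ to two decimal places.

2.65 g/cm³

Porosity at depth: φ = 0.49·exp(−0.457×5.2) = 0.49×0.0929 = 0.0455
Bulk density: ρ_b = (1−φ)ρ_g + φ·ρ_f = 0.9545×2.73 + 0.0455×1.04
       = 2.606 + 0.047 = 2.653 g/cm³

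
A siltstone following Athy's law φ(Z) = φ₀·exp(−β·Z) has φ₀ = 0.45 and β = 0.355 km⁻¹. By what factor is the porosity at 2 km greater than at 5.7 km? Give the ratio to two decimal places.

3.72

φ(Z₁)/φ(Z₂) = e^(−β·Z₁)/e^(−β·Z₂) = e^{β(Z₂−Z₁)}
= exp(0.355 × 3.7) = exp(1.313) = 3.7192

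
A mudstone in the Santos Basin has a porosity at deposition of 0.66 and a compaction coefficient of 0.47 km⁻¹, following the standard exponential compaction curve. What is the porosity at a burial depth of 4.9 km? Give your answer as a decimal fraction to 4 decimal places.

phi = phi₀·exp(−c·Z) = 0.66 × exp(−0.47 × 4.9) = 0.66 × exp(−2.303)
  = 0.66 × 0.1000 = 0.0660

0.0660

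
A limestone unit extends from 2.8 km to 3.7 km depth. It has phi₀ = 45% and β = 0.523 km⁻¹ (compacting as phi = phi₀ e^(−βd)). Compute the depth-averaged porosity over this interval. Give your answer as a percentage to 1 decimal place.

⟨phi⟩ = (1/(d₂−d₁)) ∫ phi₀ e^(−βd) dd = phi₀·(e^(−β·d₁) − e^(−β·d₂)) / (β·(d₂−d₁))
e^(−0.523×2.8) = 0.2312; e^(−0.523×3.7) = 0.1444
⟨phi⟩ = 0.45 × (0.2312 − 0.1444) / (0.523 × 0.9) = 0.45 × 0.1844 = 0.0830

8.3%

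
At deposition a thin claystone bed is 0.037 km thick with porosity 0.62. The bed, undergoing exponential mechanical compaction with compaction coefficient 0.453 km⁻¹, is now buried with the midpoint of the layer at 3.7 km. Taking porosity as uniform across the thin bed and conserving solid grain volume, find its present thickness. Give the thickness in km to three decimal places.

0.016 km

Porosity at 3.7 km: phi = 0.62·exp(−0.453×3.7) = 0.1160
Solid-volume conservation: h(1−phi) = h₀(1−phi₀) ⇒ h = h₀·(1−phi₀)/(1−phi)
h = 0.037 × (1 − 0.62)/(1 − 0.1160) = 0.037 × 0.4299 = 0.0159 km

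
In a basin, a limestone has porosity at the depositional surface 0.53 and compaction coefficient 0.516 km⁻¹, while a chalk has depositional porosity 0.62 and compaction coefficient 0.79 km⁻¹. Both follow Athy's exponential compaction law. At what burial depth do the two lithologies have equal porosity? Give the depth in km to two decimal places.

0.57 km

Set n₀ₐ e^(−kₐZ) = n₀ᵦ e^(−kᵦZ) ⇒ ln(n₀ₐ/n₀ᵦ) = (kₐ − kᵦ)·Z
Z = ln(0.53/0.62) / (0.516 − 0.79) = -0.1568 / -0.274 = 0.572 km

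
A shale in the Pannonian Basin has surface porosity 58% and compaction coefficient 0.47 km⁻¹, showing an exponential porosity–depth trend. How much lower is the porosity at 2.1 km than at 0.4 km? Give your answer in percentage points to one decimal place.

26.4 percentage points

n(0.4) = 0.58·e^(−0.47×0.4) = 0.4806
n(2.1) = 0.58·e^(−0.47×2.1) = 0.2162
Δn = 0.4806 − 0.2162 = 0.2644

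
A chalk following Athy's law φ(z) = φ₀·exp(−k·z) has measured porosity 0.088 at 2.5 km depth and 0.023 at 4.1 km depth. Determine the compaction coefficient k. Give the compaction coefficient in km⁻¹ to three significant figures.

Athy: φ(z) = φ₀ e^(−kz) ⇒ φ₁/φ₂ = e^{k(z₂−z₁)} ⇒ k = ln(φ₁/φ₂)/(z₂−z₁)
k = ln(0.088/0.023) / (4.1 − 2.5) = ln(3.826) / 1.6 = 1.3418 / 1.6 = 0.8387 km⁻¹

0.839 km⁻¹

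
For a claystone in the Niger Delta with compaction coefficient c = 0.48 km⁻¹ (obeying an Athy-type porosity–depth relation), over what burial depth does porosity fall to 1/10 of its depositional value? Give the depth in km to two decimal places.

4.80 km

φ/φ₀ = 1/10 ⇒ exp(−c·z) = 1/10 ⇒ z = ln(10) / c
z = 2.3026 / 0.48 = 4.797 km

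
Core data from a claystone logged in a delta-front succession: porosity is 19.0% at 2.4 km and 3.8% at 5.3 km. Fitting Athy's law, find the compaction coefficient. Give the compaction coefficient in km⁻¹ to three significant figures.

Athy: phi(Z) = phi₀ e^(−kZ) ⇒ phi₁/phi₂ = e^{k(Z₂−Z₁)} ⇒ k = ln(phi₁/phi₂)/(Z₂−Z₁)
k = ln(0.19/0.038) / (5.3 − 2.4) = ln(5) / 2.9 = 1.6094 / 2.9 = 0.555 km⁻¹

0.555 km⁻¹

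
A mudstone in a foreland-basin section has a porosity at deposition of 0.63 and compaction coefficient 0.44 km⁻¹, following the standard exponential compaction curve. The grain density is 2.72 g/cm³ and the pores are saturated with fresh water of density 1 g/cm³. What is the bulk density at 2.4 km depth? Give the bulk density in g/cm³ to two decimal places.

2.34 g/cm³

Porosity at depth: φ = 0.63·exp(−0.44×2.4) = 0.63×0.3478 = 0.2191
Bulk density: ρ_b = (1−φ)ρ_g + φ·ρ_f = 0.7809×2.72 + 0.2191×1
       = 2.124 + 0.219 = 2.343 g/cm³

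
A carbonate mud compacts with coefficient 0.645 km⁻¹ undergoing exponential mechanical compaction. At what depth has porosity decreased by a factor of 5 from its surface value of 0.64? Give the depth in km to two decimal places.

phi/phi₀ = 1/5 ⇒ exp(−k·z) = 1/5 ⇒ z = ln(5) / k
z = 1.6094 / 0.645 = 2.495 km

2.50 km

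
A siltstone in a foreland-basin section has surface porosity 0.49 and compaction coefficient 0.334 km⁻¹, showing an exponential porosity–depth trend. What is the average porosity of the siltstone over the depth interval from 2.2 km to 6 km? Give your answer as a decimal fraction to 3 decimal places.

0.133

⟨φ⟩ = (1/(Z₂−Z₁)) ∫ φ₀ e^(−βZ) dZ = φ₀·(e^(−β·Z₁) − e^(−β·Z₂)) / (β·(Z₂−Z₁))
e^(−0.334×2.2) = 0.4796; e^(−0.334×6) = 0.1348
⟨φ⟩ = 0.49 × (0.4796 − 0.1348) / (0.334 × 3.8) = 0.49 × 0.2717 = 0.1331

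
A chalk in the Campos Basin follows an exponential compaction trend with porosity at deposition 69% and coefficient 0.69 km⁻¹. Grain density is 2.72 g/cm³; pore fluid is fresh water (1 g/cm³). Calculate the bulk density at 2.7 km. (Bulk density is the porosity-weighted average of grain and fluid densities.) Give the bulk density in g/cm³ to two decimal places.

Porosity at depth: φ = 0.69·exp(−0.69×2.7) = 0.69×0.1552 = 0.1071
Bulk density: ρ_b = (1−φ)ρ_g + φ·ρ_f = 0.8929×2.72 + 0.1071×1
       = 2.429 + 0.107 = 2.536 g/cm³

2.54 g/cm³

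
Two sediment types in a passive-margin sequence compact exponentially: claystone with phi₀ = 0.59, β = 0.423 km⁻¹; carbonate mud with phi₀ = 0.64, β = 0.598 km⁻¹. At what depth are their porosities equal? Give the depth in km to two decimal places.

0.46 km

Set phi₀ₐ e^(−βₐZ) = phi₀ᵦ e^(−βᵦZ) ⇒ ln(phi₀ₐ/phi₀ᵦ) = (βₐ − βᵦ)·Z
Z = ln(0.59/0.64) / (0.423 − 0.598) = -0.0813 / -0.175 = 0.465 km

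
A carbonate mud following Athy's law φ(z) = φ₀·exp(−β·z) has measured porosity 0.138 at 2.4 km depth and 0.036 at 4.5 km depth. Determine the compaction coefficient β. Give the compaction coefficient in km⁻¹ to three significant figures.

0.640 km⁻¹

Athy: φ(z) = φ₀ e^(−βz) ⇒ φ₁/φ₂ = e^{β(z₂−z₁)} ⇒ β = ln(φ₁/φ₂)/(z₂−z₁)
β = ln(0.138/0.036) / (4.5 − 2.4) = ln(3.833) / 2.1 = 1.3437 / 2.1 = 0.6399 km⁻¹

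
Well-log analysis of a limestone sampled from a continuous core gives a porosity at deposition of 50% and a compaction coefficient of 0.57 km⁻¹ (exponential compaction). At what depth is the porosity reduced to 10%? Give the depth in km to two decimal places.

Invert Athy's law: z = ln(n₀/n) / c
z = ln(0.5/0.1) / 0.57 = ln(5) / 0.57 = 1.6094 / 0.57 = 2.824 km

2.82 km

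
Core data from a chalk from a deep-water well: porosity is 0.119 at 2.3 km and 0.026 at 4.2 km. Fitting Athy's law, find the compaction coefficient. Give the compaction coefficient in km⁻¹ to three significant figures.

Athy: n(z) = n₀ e^(−cz) ⇒ n₁/n₂ = e^{c(z₂−z₁)} ⇒ c = ln(n₁/n₂)/(z₂−z₁)
c = ln(0.119/0.026) / (4.2 − 2.3) = ln(4.577) / 1.9 = 1.5210 / 1.9 = 0.8005 km⁻¹

0.801 km⁻¹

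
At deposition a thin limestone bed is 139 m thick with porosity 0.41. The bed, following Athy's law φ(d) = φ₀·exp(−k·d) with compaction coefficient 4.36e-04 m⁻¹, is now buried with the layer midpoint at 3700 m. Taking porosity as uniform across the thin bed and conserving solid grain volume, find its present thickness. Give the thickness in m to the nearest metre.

Working in km (1 km = 1000 m; k in km⁻¹ = k in m⁻¹ × 1000):
Porosity at 3.7 km: φ = 0.41·exp(−0.436×3.7) = 0.0817
Solid-volume conservation: h(1−φ) = h₀(1−φ₀) ⇒ h = h₀·(1−φ₀)/(1−φ)
h = 0.139 × (1 − 0.41)/(1 − 0.0817) = 0.139 × 0.6425 = 0.0893 km

89 m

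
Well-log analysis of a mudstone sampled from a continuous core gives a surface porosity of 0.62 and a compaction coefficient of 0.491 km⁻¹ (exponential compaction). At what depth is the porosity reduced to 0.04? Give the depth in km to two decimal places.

5.58 km

Invert Athy's law: z = ln(φ₀/φ) / β
z = ln(0.62/0.04) / 0.491 = ln(15.5) / 0.491 = 2.7408 / 0.491 = 5.582 km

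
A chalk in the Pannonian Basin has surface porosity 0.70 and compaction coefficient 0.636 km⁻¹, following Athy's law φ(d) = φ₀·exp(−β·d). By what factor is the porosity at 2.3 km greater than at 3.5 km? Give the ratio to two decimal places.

φ(d₁)/φ(d₂) = e^(−β·d₁)/e^(−β·d₂) = e^{β(d₂−d₁)}
= exp(0.636 × 1.2) = exp(0.7632) = 2.1451

2.15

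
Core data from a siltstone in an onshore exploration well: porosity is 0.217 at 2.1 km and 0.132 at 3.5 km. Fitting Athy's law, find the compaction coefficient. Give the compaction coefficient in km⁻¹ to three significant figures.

0.355 km⁻¹

Athy: phi(z) = phi₀ e^(−cz) ⇒ phi₁/phi₂ = e^{c(z₂−z₁)} ⇒ c = ln(phi₁/phi₂)/(z₂−z₁)
c = ln(0.217/0.132) / (3.5 − 2.1) = ln(1.644) / 1.4 = 0.4971 / 1.4 = 0.3551 km⁻¹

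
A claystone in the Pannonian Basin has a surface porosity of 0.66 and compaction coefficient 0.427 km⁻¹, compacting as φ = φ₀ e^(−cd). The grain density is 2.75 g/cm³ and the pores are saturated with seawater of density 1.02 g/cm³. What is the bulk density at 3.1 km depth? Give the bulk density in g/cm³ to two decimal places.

Porosity at depth: φ = 0.66·exp(−0.427×3.1) = 0.66×0.2661 = 0.1757
Bulk density: ρ_b = (1−φ)ρ_g + φ·ρ_f = 0.8243×2.75 + 0.1757×1.02
       = 2.267 + 0.179 = 2.446 g/cm³

2.45 g/cm³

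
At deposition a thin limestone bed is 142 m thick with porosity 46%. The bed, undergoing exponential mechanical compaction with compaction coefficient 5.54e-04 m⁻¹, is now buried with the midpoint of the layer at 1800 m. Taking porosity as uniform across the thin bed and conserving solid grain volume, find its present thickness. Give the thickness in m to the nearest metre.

Working in km (1 km = 1000 m; c in km⁻¹ = c in m⁻¹ × 1000):
Porosity at 1.8 km: phi = 0.46·exp(−0.554×1.8) = 0.1697
Solid-volume conservation: h(1−phi) = h₀(1−phi₀) ⇒ h = h₀·(1−phi₀)/(1−phi)
h = 0.142 × (1 − 0.46)/(1 − 0.1697) = 0.142 × 0.6504 = 0.0924 km

92 m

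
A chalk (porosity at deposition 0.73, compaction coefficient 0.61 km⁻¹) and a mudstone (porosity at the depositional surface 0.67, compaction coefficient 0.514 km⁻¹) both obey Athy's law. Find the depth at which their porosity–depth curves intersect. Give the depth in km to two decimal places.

0.89 km

Set n₀ₐ e^(−βₐd) = n₀ᵦ e^(−βᵦd) ⇒ ln(n₀ₐ/n₀ᵦ) = (βₐ − βᵦ)·d
d = ln(0.73/0.67) / (0.61 − 0.514) = 0.0858 / 0.096 = 0.893 km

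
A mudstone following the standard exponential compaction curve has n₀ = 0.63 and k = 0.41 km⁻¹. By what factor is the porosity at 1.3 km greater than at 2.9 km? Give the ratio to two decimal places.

n(Z₁)/n(Z₂) = e^(−k·Z₁)/e^(−k·Z₂) = e^{k(Z₂−Z₁)}
= exp(0.41 × 1.6) = exp(0.656) = 1.9271

1.93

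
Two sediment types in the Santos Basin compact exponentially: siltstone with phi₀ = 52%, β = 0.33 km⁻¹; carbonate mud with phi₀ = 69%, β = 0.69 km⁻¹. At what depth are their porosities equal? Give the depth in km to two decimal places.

0.79 km

Set phi₀ₐ e^(−βₐz) = phi₀ᵦ e^(−βᵦz) ⇒ ln(phi₀ₐ/phi₀ᵦ) = (βₐ − βᵦ)·z
z = ln(0.52/0.69) / (0.33 − 0.69) = -0.2829 / -0.36 = 0.786 km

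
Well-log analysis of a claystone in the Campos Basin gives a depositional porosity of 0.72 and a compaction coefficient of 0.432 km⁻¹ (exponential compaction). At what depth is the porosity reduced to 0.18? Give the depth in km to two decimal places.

Invert Athy's law: d = ln(n₀/n) / k
d = ln(0.72/0.18) / 0.432 = ln(4) / 0.432 = 1.3863 / 0.432 = 3.209 km

3.21 km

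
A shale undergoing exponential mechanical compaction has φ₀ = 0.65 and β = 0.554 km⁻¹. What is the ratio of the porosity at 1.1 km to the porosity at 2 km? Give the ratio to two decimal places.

φ(Z₁)/φ(Z₂) = e^(−β·Z₁)/e^(−β·Z₂) = e^{β(Z₂−Z₁)}
= exp(0.554 × 0.9) = exp(0.4986) = 1.6464

1.65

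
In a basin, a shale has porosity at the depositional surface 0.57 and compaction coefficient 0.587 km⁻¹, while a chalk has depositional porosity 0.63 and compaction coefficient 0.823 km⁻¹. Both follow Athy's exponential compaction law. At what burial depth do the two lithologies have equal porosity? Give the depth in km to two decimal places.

0.42 km

Set n₀ₐ e^(−βₐd) = n₀ᵦ e^(−βᵦd) ⇒ ln(n₀ₐ/n₀ᵦ) = (βₐ − βᵦ)·d
d = ln(0.57/0.63) / (0.587 − 0.823) = -0.1001 / -0.236 = 0.424 km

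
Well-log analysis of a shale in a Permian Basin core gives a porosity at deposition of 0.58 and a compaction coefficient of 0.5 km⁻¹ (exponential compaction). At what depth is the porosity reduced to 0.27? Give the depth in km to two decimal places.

1.53 km

Invert Athy's law: z = ln(phi₀/phi) / k
z = ln(0.58/0.27) / 0.5 = ln(2.148) / 0.5 = 0.7646 / 0.5 = 1.529 km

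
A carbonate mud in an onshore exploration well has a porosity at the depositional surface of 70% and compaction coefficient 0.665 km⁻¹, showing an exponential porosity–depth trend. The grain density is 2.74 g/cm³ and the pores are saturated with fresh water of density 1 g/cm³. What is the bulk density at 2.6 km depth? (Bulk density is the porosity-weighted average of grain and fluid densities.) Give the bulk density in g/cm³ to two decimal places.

Porosity at depth: n = 0.7·exp(−0.665×2.6) = 0.7×0.1775 = 0.1242
Bulk density: ρ_b = (1−n)ρ_g + n·ρ_f = 0.8758×2.74 + 0.1242×1
       = 2.400 + 0.124 = 2.524 g/cm³

2.52 g/cm³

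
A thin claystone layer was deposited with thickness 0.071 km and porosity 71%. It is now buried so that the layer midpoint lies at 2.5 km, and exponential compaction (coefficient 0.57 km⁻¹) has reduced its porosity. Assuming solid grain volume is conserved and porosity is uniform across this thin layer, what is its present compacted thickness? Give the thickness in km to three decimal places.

Porosity at 2.5 km: phi = 0.71·exp(−0.57×2.5) = 0.1708
Solid-volume conservation: h(1−phi) = h₀(1−phi₀) ⇒ h = h₀·(1−phi₀)/(1−phi)
h = 0.071 × (1 − 0.71)/(1 − 0.1708) = 0.071 × 0.3497 = 0.0248 km

0.025 km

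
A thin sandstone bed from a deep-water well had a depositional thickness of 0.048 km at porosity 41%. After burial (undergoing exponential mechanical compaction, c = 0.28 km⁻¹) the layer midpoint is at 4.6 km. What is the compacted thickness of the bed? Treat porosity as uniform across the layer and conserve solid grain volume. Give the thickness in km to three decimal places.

0.032 km

Porosity at 4.6 km: φ = 0.41·exp(−0.28×4.6) = 0.1131
Solid-volume conservation: h(1−φ) = h₀(1−φ₀) ⇒ h = h₀·(1−φ₀)/(1−φ)
h = 0.048 × (1 − 0.41)/(1 − 0.1131) = 0.048 × 0.6652 = 0.0319 km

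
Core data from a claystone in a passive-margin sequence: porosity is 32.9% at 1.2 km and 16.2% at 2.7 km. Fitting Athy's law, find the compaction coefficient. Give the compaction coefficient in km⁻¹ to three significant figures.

Athy: φ(z) = φ₀ e^(−kz) ⇒ φ₁/φ₂ = e^{k(z₂−z₁)} ⇒ k = ln(φ₁/φ₂)/(z₂−z₁)
k = ln(0.329/0.162) / (2.7 − 1.2) = ln(2.031) / 1.5 = 0.7085 / 1.5 = 0.4723 km⁻¹

0.472 km⁻¹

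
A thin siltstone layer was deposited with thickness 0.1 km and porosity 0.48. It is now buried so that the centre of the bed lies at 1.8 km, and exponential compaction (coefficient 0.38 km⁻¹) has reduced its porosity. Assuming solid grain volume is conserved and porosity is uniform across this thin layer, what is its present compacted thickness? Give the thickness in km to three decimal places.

Porosity at 1.8 km: phi = 0.48·exp(−0.38×1.8) = 0.2422
Solid-volume conservation: h(1−phi) = h₀(1−phi₀) ⇒ h = h₀·(1−phi₀)/(1−phi)
h = 0.1 × (1 − 0.48)/(1 − 0.2422) = 0.1 × 0.6862 = 0.0686 km

0.069 km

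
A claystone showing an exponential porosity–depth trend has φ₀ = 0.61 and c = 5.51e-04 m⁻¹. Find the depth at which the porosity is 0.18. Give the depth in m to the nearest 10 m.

Working in km (1 km = 1000 m; c in km⁻¹ = c in m⁻¹ × 1000):
Invert Athy's law: z = ln(φ₀/φ) / c
z = ln(0.61/0.18) / 0.551 = ln(3.389) / 0.551 = 1.2205 / 0.551 = 2.215 km

2220 m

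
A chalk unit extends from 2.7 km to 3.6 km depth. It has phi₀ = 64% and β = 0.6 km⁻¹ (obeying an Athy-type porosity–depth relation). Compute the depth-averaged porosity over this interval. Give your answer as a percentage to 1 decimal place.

9.8%

⟨phi⟩ = (1/(z₂−z₁)) ∫ phi₀ e^(−βz) dz = phi₀·(e^(−β·z₁) − e^(−β·z₂)) / (β·(z₂−z₁))
e^(−0.6×2.7) = 0.1979; e^(−0.6×3.6) = 0.1153
⟨phi⟩ = 0.64 × (0.1979 − 0.1153) / (0.6 × 0.9) = 0.64 × 0.1529 = 0.0979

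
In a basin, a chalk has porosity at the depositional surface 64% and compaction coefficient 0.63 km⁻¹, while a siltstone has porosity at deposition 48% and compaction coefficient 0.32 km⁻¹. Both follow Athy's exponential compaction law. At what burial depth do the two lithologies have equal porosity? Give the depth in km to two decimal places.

0.93 km

Set φ₀ₐ e^(−kₐz) = φ₀ᵦ e^(−kᵦz) ⇒ ln(φ₀ₐ/φ₀ᵦ) = (kₐ − kᵦ)·z
z = ln(0.64/0.48) / (0.63 − 0.32) = 0.2877 / 0.31 = 0.928 km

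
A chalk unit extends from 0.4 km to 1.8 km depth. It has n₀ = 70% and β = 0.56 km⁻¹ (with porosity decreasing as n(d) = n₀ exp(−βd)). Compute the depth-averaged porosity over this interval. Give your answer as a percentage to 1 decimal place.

38.8%

⟨n⟩ = (1/(d₂−d₁)) ∫ n₀ e^(−βd) dd = n₀·(e^(−β·d₁) − e^(−β·d₂)) / (β·(d₂−d₁))
e^(−0.56×0.4) = 0.7993; e^(−0.56×1.8) = 0.3649
⟨n⟩ = 0.7 × (0.7993 − 0.3649) / (0.56 × 1.4) = 0.7 × 0.5540 = 0.3878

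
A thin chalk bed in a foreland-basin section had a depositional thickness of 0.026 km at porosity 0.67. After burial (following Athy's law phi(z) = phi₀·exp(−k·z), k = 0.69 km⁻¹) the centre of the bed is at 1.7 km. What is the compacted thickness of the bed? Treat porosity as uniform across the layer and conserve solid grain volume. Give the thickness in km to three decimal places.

Porosity at 1.7 km: phi = 0.67·exp(−0.69×1.7) = 0.2073
Solid-volume conservation: h(1−phi) = h₀(1−phi₀) ⇒ h = h₀·(1−phi₀)/(1−phi)
h = 0.026 × (1 − 0.67)/(1 − 0.2073) = 0.026 × 0.4163 = 0.0108 km

0.011 km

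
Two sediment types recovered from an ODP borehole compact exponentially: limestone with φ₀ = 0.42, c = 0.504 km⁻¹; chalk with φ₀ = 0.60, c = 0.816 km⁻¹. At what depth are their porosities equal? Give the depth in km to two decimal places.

1.14 km

Set φ₀ₐ e^(−cₐZ) = φ₀ᵦ e^(−cᵦZ) ⇒ ln(φ₀ₐ/φ₀ᵦ) = (cₐ − cᵦ)·Z
Z = ln(0.42/0.6) / (0.504 − 0.816) = -0.3567 / -0.312 = 1.143 km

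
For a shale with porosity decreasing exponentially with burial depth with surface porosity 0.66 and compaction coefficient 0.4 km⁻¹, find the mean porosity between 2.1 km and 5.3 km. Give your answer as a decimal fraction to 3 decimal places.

⟨n⟩ = (1/(Z₂−Z₁)) ∫ n₀ e^(−βZ) dZ = n₀·(e^(−β·Z₁) − e^(−β·Z₂)) / (β·(Z₂−Z₁))
e^(−0.4×2.1) = 0.4317; e^(−0.4×5.3) = 0.1200
⟨n⟩ = 0.66 × (0.4317 − 0.1200) / (0.4 × 3.2) = 0.66 × 0.2435 = 0.1607

0.161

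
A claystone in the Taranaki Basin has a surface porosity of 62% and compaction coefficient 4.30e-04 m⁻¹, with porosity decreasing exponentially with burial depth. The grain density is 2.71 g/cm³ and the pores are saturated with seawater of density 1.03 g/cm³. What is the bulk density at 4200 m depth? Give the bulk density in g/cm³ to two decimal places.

2.54 g/cm³

Working in km (1 km = 1000 m; c in km⁻¹ = c in m⁻¹ × 1000):
Porosity at depth: n = 0.62·exp(−0.43×4.2) = 0.62×0.1643 = 0.1019
Bulk density: ρ_b = (1−n)ρ_g + n·ρ_f = 0.8981×2.71 + 0.1019×1.03
       = 2.434 + 0.105 = 2.539 g/cm³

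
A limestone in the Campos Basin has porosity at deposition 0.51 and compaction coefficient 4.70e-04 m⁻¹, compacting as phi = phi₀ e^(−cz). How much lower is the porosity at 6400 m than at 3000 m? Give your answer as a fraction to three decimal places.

Working in km (1 km = 1000 m; c in km⁻¹ = c in m⁻¹ × 1000):
phi(3) = 0.51·e^(−0.47×3) = 0.1245
phi(6.4) = 0.51·e^(−0.47×6.4) = 0.0252
Δphi = 0.1245 − 0.0252 = 0.0993

0.099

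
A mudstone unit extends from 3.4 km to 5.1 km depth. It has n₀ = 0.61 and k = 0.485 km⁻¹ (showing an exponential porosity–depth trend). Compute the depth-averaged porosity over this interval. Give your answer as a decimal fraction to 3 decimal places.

⟨n⟩ = (1/(Z₂−Z₁)) ∫ n₀ e^(−kZ) dZ = n₀·(e^(−k·Z₁) − e^(−k·Z₂)) / (k·(Z₂−Z₁))
e^(−0.485×3.4) = 0.1922; e^(−0.485×5.1) = 0.0843
⟨n⟩ = 0.61 × (0.1922 − 0.0843) / (0.485 × 1.7) = 0.61 × 0.1309 = 0.0799

0.080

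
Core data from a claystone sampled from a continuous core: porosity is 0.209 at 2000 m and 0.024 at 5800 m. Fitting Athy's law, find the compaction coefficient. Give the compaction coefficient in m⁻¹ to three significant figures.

Working in km (1 km = 1000 m; c in km⁻¹ = c in m⁻¹ × 1000):
Athy: n(Z) = n₀ e^(−cZ) ⇒ n₁/n₂ = e^{c(Z₂−Z₁)} ⇒ c = ln(n₁/n₂)/(Z₂−Z₁)
c = ln(0.209/0.024) / (5.8 − 2) = ln(8.708) / 3.8 = 2.1643 / 3.8 = 0.5695 km⁻¹

0.000570 m⁻¹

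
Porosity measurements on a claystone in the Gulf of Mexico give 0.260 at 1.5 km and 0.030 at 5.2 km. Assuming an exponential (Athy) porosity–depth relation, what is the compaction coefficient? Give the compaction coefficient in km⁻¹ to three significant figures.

Athy: n(d) = n₀ e^(−kd) ⇒ n₁/n₂ = e^{k(d₂−d₁)} ⇒ k = ln(n₁/n₂)/(d₂−d₁)
k = ln(0.26/0.03) / (5.2 − 1.5) = ln(8.667) / 3.7 = 2.1595 / 3.7 = 0.5836 km⁻¹

0.584 km⁻¹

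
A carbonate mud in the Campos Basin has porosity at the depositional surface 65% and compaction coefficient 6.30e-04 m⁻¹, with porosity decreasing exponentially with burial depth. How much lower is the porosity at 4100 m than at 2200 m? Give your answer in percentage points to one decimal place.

Working in km (1 km = 1000 m; k in km⁻¹ = k in m⁻¹ × 1000):
φ(2.2) = 0.65·e^(−0.63×2.2) = 0.1625
φ(4.1) = 0.65·e^(−0.63×4.1) = 0.0491
Δφ = 0.1625 − 0.0491 = 0.1134

11.3 percentage points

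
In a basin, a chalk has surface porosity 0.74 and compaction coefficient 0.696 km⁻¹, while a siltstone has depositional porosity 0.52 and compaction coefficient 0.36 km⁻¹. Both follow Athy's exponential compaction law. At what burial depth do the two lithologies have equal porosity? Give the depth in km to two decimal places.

Set phi₀ₐ e^(−βₐZ) = phi₀ᵦ e^(−βᵦZ) ⇒ ln(phi₀ₐ/phi₀ᵦ) = (βₐ − βᵦ)·Z
Z = ln(0.74/0.52) / (0.696 − 0.36) = 0.3528 / 0.336 = 1.050 km

1.05 km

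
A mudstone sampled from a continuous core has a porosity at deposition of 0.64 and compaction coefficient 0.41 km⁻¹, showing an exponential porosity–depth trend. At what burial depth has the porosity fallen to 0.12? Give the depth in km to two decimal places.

Invert Athy's law: d = ln(n₀/n) / c
d = ln(0.64/0.12) / 0.41 = ln(5.333) / 0.41 = 1.6740 / 0.41 = 4.083 km

4.08 km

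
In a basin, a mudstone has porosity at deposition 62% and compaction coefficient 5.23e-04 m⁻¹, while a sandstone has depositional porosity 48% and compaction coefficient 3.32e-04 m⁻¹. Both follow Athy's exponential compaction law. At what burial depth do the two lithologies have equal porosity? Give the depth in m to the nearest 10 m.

Working in km (1 km = 1000 m; k in km⁻¹ = k in m⁻¹ × 1000):
Set n₀ₐ e^(−kₐz) = n₀ᵦ e^(−kᵦz) ⇒ ln(n₀ₐ/n₀ᵦ) = (kₐ − kᵦ)·z
z = ln(0.62/0.48) / (0.523 − 0.332) = 0.2559 / 0.191 = 1.340 km

1340 m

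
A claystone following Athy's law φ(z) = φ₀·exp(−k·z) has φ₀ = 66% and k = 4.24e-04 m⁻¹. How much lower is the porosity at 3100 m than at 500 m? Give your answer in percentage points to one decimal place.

Working in km (1 km = 1000 m; k in km⁻¹ = k in m⁻¹ × 1000):
φ(0.5) = 0.66·e^(−0.424×0.5) = 0.5339
φ(3.1) = 0.66·e^(−0.424×3.1) = 0.1773
Δφ = 0.5339 − 0.1773 = 0.3566

35.7 percentage points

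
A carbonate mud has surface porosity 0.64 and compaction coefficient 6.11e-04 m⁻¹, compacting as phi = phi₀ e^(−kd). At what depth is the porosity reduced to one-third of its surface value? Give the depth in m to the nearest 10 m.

1800 m

Working in km (1 km = 1000 m; k in km⁻¹ = k in m⁻¹ × 1000):
phi/phi₀ = 1/3 ⇒ exp(−k·d) = 1/3 ⇒ d = ln(3) / k
d = 1.0986 / 0.611 = 1.798 km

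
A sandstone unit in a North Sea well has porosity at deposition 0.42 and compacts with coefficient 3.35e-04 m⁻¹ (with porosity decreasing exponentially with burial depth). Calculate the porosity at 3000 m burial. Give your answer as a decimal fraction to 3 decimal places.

Working in km (1 km = 1000 m; β in km⁻¹ = β in m⁻¹ × 1000):
φ = φ₀·exp(−β·z) = 0.42 × exp(−0.335 × 3) = 0.42 × exp(−1.005)
  = 0.42 × 0.3660 = 0.1537

0.154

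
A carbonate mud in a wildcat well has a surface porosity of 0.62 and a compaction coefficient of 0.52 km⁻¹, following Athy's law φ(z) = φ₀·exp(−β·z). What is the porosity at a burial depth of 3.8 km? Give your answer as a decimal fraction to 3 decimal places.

0.086

φ = φ₀·exp(−β·z) = 0.62 × exp(−0.52 × 3.8) = 0.62 × exp(−1.976)
  = 0.62 × 0.1386 = 0.0859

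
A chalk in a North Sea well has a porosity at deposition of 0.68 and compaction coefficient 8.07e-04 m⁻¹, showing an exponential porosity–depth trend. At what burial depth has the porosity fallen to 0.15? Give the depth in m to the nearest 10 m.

Working in km (1 km = 1000 m; c in km⁻¹ = c in m⁻¹ × 1000):
Invert Athy's law: Z = ln(φ₀/φ) / c
Z = ln(0.68/0.15) / 0.807 = ln(4.533) / 0.807 = 1.5115 / 0.807 = 1.873 km

1870 m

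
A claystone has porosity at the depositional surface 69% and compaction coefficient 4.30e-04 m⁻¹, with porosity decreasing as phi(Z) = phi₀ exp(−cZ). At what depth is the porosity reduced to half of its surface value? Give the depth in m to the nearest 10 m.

Working in km (1 km = 1000 m; c in km⁻¹ = c in m⁻¹ × 1000):
phi/phi₀ = 1/2 ⇒ exp(−c·Z) = 1/2 ⇒ Z = ln(2) / c
Z = 0.6931 / 0.43 = 1.612 km

1610 m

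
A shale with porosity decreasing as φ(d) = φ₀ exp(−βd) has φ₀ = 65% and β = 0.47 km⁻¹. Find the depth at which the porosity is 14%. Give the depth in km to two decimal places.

Invert Athy's law: d = ln(φ₀/φ) / β
d = ln(0.65/0.14) / 0.47 = ln(4.643) / 0.47 = 1.5353 / 0.47 = 3.267 km

3.27 km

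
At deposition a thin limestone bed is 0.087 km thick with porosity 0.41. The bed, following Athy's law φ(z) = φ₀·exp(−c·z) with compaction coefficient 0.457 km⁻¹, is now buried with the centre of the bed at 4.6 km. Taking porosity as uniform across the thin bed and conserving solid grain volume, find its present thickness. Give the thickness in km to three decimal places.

0.054 km

Porosity at 4.6 km: φ = 0.41·exp(−0.457×4.6) = 0.0501
Solid-volume conservation: h(1−φ) = h₀(1−φ₀) ⇒ h = h₀·(1−φ₀)/(1−φ)
h = 0.087 × (1 − 0.41)/(1 − 0.0501) = 0.087 × 0.6211 = 0.0540 km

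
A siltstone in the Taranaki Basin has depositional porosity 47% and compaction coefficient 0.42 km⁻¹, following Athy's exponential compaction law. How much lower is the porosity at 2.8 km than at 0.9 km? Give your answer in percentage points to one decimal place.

17.7 percentage points

φ(0.9) = 0.47·e^(−0.42×0.9) = 0.3221
φ(2.8) = 0.47·e^(−0.42×2.8) = 0.1450
Δφ = 0.3221 − 0.1450 = 0.1771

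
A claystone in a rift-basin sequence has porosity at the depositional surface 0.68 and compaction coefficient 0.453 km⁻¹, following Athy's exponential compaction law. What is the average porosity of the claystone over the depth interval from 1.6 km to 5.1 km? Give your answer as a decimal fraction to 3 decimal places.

0.165

⟨φ⟩ = (1/(z₂−z₁)) ∫ φ₀ e^(−kz) dz = φ₀·(e^(−k·z₁) − e^(−k·z₂)) / (k·(z₂−z₁))
e^(−0.453×1.6) = 0.4844; e^(−0.453×5.1) = 0.0992
⟨φ⟩ = 0.68 × (0.4844 − 0.0992) / (0.453 × 3.5) = 0.68 × 0.2429 = 0.1652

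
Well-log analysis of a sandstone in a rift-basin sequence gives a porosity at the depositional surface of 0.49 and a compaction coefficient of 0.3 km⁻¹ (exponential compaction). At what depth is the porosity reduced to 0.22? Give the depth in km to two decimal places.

2.67 km

Invert Athy's law: z = ln(phi₀/phi) / c
z = ln(0.49/0.22) / 0.3 = ln(2.227) / 0.3 = 0.8008 / 0.3 = 2.669 km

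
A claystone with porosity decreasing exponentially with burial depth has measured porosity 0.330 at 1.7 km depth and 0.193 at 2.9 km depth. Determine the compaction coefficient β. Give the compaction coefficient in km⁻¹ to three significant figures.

0.447 km⁻¹

Athy: n(z) = n₀ e^(−βz) ⇒ n₁/n₂ = e^{β(z₂−z₁)} ⇒ β = ln(n₁/n₂)/(z₂−z₁)
β = ln(0.33/0.193) / (2.9 − 1.7) = ln(1.71) / 1.2 = 0.5364 / 1.2 = 0.447 km⁻¹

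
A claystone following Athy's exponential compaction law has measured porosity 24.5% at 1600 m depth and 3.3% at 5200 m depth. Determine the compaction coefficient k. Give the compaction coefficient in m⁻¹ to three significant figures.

0.000557 m⁻¹

Working in km (1 km = 1000 m; k in km⁻¹ = k in m⁻¹ × 1000):
Athy: phi(d) = phi₀ e^(−kd) ⇒ phi₁/phi₂ = e^{k(d₂−d₁)} ⇒ k = ln(phi₁/phi₂)/(d₂−d₁)
k = ln(0.245/0.033) / (5.2 − 1.6) = ln(7.424) / 3.6 = 2.0048 / 3.6 = 0.5569 km⁻¹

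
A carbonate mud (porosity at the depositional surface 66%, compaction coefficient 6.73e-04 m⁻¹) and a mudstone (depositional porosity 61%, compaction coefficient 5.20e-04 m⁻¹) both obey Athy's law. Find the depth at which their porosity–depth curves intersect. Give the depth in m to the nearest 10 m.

510 m

Working in km (1 km = 1000 m; β in km⁻¹ = β in m⁻¹ × 1000):
Set n₀ₐ e^(−βₐd) = n₀ᵦ e^(−βᵦd) ⇒ ln(n₀ₐ/n₀ᵦ) = (βₐ − βᵦ)·d
d = ln(0.66/0.61) / (0.673 − 0.52) = 0.0788 / 0.153 = 0.515 km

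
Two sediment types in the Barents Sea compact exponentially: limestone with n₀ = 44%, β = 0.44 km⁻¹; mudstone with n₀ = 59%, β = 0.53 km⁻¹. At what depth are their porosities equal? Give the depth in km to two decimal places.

3.26 km

Set n₀ₐ e^(−βₐZ) = n₀ᵦ e^(−βᵦZ) ⇒ ln(n₀ₐ/n₀ᵦ) = (βₐ − βᵦ)·Z
Z = ln(0.44/0.59) / (0.44 − 0.53) = -0.2933 / -0.09 = 3.259 km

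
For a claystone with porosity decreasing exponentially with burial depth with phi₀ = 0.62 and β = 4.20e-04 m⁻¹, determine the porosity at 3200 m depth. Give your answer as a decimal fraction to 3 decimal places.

Working in km (1 km = 1000 m; β in km⁻¹ = β in m⁻¹ × 1000):
phi = phi₀·exp(−β·z) = 0.62 × exp(−0.42 × 3.2) = 0.62 × exp(−1.344)
  = 0.62 × 0.2608 = 0.1617

0.162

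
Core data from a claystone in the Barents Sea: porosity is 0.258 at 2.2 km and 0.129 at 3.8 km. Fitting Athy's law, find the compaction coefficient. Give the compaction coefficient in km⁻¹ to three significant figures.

0.433 km⁻¹

Athy: phi(Z) = phi₀ e^(−cZ) ⇒ phi₁/phi₂ = e^{c(Z₂−Z₁)} ⇒ c = ln(phi₁/phi₂)/(Z₂−Z₁)
c = ln(0.258/0.129) / (3.8 − 2.2) = ln(2) / 1.6 = 0.6931 / 1.6 = 0.4332 km⁻¹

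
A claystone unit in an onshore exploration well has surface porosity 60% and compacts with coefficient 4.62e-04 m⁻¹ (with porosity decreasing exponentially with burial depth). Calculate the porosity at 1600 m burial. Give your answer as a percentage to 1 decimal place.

Working in km (1 km = 1000 m; β in km⁻¹ = β in m⁻¹ × 1000):
phi = phi₀·exp(−β·Z) = 0.6 × exp(−0.462 × 1.6) = 0.6 × exp(−0.7392)
  = 0.6 × 0.4775 = 0.2865

28.6%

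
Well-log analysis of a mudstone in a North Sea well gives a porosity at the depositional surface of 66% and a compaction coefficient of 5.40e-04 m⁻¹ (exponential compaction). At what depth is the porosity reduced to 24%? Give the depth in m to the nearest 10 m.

Working in km (1 km = 1000 m; β in km⁻¹ = β in m⁻¹ × 1000):
Invert Athy's law: Z = ln(phi₀/phi) / β
Z = ln(0.66/0.24) / 0.54 = ln(2.75) / 0.54 = 1.0116 / 0.54 = 1.873 km

1870 m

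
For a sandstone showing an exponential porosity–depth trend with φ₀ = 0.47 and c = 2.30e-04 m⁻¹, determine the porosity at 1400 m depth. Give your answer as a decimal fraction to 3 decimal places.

Working in km (1 km = 1000 m; c in km⁻¹ = c in m⁻¹ × 1000):
φ = φ₀·exp(−c·z) = 0.47 × exp(−0.23 × 1.4) = 0.47 × exp(−0.322)
  = 0.47 × 0.7247 = 0.3406

0.341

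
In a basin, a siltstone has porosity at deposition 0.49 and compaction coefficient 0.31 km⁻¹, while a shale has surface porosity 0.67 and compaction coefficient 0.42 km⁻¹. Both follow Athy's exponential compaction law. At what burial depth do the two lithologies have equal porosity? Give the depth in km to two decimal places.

2.84 km

Set φ₀ₐ e^(−βₐz) = φ₀ᵦ e^(−βᵦz) ⇒ ln(φ₀ₐ/φ₀ᵦ) = (βₐ − βᵦ)·z
z = ln(0.49/0.67) / (0.31 − 0.42) = -0.3129 / -0.11 = 2.844 km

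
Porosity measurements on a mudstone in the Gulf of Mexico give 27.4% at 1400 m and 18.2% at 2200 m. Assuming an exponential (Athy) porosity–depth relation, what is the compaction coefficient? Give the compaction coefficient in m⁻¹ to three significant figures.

Working in km (1 km = 1000 m; β in km⁻¹ = β in m⁻¹ × 1000):
Athy: n(z) = n₀ e^(−βz) ⇒ n₁/n₂ = e^{β(z₂−z₁)} ⇒ β = ln(n₁/n₂)/(z₂−z₁)
β = ln(0.274/0.182) / (2.2 − 1.4) = ln(1.505) / 0.8 = 0.4091 / 0.8 = 0.5114 km⁻¹

0.000511 m⁻¹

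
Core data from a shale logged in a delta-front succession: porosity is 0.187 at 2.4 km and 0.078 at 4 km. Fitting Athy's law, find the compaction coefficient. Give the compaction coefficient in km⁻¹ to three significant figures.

Athy: phi(Z) = phi₀ e^(−βZ) ⇒ phi₁/phi₂ = e^{β(Z₂−Z₁)} ⇒ β = ln(phi₁/phi₂)/(Z₂−Z₁)
β = ln(0.187/0.078) / (4 − 2.4) = ln(2.397) / 1.6 = 0.8744 / 1.6 = 0.5465 km⁻¹

0.546 km⁻¹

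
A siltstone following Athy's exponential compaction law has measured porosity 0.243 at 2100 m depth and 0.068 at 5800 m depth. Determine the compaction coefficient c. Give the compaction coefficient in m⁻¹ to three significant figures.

0.000344 m⁻¹

Working in km (1 km = 1000 m; c in km⁻¹ = c in m⁻¹ × 1000):
Athy: phi(d) = phi₀ e^(−cd) ⇒ phi₁/phi₂ = e^{c(d₂−d₁)} ⇒ c = ln(phi₁/phi₂)/(d₂−d₁)
c = ln(0.243/0.068) / (5.8 − 2.1) = ln(3.574) / 3.7 = 1.2736 / 3.7 = 0.3442 km⁻¹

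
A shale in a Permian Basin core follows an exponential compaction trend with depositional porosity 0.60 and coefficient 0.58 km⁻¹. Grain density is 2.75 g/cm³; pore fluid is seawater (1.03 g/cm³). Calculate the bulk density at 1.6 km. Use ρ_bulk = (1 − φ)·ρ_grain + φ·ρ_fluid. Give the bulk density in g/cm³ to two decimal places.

Porosity at depth: phi = 0.6·exp(−0.58×1.6) = 0.6×0.3953 = 0.2372
Bulk density: ρ_b = (1−phi)ρ_g + phi·ρ_f = 0.7628×2.75 + 0.2372×1.03
       = 2.098 + 0.244 = 2.342 g/cm³

2.34 g/cm³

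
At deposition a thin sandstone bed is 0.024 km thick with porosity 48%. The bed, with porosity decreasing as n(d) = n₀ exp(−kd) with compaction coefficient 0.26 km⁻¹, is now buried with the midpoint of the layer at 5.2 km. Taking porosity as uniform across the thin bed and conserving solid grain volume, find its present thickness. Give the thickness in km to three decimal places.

0.014 km

Porosity at 5.2 km: n = 0.48·exp(−0.26×5.2) = 0.1242
Solid-volume conservation: h(1−n) = h₀(1−n₀) ⇒ h = h₀·(1−n₀)/(1−n)
h = 0.024 × (1 − 0.48)/(1 − 0.1242) = 0.024 × 0.5937 = 0.0142 km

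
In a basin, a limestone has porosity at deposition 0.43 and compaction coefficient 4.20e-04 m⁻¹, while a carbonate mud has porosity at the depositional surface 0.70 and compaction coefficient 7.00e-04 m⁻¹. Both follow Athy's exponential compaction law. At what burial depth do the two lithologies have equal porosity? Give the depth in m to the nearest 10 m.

Working in km (1 km = 1000 m; k in km⁻¹ = k in m⁻¹ × 1000):
Set phi₀ₐ e^(−kₐd) = phi₀ᵦ e^(−kᵦd) ⇒ ln(phi₀ₐ/phi₀ᵦ) = (kₐ − kᵦ)·d
d = ln(0.43/0.7) / (0.42 − 0.7) = -0.4873 / -0.28 = 1.740 km

1740 m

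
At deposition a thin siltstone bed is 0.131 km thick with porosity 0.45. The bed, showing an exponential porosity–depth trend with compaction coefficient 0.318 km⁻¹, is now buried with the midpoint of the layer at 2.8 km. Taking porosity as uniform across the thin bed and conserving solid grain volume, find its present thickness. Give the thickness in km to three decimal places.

0.088 km

Porosity at 2.8 km: φ = 0.45·exp(−0.318×2.8) = 0.1847
Solid-volume conservation: h(1−φ) = h₀(1−φ₀) ⇒ h = h₀·(1−φ₀)/(1−φ)
h = 0.131 × (1 − 0.45)/(1 − 0.1847) = 0.131 × 0.6746 = 0.0884 km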